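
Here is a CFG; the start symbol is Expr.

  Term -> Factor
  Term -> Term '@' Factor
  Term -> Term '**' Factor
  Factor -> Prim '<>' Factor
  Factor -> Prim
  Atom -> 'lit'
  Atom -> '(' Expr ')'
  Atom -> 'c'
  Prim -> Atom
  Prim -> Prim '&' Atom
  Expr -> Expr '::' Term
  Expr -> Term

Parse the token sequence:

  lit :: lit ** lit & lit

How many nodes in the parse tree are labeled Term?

[Expr [Expr [Term [Factor [Prim [Atom lit]]]]] :: [Term [Term [Factor [Prim [Atom lit]]]] ** [Factor [Prim [Prim [Atom lit]] & [Atom lit]]]]]

3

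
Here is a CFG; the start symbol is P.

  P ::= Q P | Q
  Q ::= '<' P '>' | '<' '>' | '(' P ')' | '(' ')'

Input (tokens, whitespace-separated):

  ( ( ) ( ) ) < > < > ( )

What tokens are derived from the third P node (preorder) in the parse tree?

( )

[P [Q ( [P [Q ( )] [P [Q ( )]]] )] [P [Q < >] [P [Q < >] [P [Q ( )]]]]]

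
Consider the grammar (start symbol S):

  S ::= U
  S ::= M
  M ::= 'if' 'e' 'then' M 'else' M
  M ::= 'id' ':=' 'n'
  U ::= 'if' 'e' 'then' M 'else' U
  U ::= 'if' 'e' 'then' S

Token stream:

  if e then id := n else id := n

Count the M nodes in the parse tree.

3

[S [M if e then [M id := n] else [M id := n]]]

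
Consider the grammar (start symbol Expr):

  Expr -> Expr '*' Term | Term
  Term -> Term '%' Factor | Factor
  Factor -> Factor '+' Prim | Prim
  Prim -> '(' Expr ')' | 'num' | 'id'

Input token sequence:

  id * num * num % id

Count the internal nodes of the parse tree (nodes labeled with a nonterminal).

[Expr [Expr [Expr [Term [Factor [Prim id]]]] * [Term [Factor [Prim num]]]] * [Term [Term [Factor [Prim num]]] % [Factor [Prim id]]]]

15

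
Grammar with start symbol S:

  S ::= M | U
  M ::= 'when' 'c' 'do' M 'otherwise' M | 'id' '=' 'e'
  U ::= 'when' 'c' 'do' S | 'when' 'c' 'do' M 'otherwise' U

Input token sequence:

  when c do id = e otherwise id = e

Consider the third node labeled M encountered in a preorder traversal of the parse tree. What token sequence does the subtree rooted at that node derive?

[S [M when c do [M id = e] otherwise [M id = e]]]

id = e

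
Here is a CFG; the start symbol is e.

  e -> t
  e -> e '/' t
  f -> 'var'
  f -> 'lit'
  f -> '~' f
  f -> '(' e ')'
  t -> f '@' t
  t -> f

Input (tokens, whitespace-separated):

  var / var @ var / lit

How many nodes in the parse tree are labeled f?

4

[e [e [e [t [f var]]] / [t [f var] @ [t [f var]]]] / [t [f lit]]]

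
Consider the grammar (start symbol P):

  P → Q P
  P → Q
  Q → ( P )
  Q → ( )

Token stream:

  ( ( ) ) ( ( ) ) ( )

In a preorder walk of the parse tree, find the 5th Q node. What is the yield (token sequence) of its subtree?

[P [Q ( [P [Q ( )]] )] [P [Q ( [P [Q ( )]] )] [P [Q ( )]]]]

( )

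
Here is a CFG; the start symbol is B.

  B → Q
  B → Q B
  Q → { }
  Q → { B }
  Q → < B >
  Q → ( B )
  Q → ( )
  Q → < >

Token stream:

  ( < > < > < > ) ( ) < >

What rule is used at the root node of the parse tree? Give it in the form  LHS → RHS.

B → Q B

[B [Q ( [B [Q < >] [B [Q < >] [B [Q < >]]]] )] [B [Q ( )] [B [Q < >]]]]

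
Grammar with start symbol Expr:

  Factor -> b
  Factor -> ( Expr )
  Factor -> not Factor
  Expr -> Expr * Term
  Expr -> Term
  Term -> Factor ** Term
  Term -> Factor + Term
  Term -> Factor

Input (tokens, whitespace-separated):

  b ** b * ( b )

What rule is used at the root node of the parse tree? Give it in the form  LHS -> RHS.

[Expr [Expr [Term [Factor b] ** [Term [Factor b]]]] * [Term [Factor ( [Expr [Term [Factor b]]] )]]]

Expr -> Expr * Term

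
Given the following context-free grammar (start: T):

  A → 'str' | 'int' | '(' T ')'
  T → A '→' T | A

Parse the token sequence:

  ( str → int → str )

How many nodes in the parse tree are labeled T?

4

[T [A ( [T [A str] → [T [A int] → [T [A str]]]] )]]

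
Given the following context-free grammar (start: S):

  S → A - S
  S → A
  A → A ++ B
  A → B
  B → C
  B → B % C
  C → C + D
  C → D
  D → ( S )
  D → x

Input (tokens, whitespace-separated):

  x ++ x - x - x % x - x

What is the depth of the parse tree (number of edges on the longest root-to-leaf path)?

[S [A [A [B [C [D x]]]] ++ [B [C [D x]]]] - [S [A [B [C [D x]]]] - [S [A [B [B [C [D x]]] % [C [D x]]]] - [S [A [B [C [D x]]]]]]]]

8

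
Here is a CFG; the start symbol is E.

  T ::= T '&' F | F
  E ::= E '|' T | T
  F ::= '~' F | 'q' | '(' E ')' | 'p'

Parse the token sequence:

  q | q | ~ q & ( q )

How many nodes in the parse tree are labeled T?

[E [E [E [T [F q]]] | [T [F q]]] | [T [T [F ~ [F q]]] & [F ( [E [T [F q]]] )]]]

5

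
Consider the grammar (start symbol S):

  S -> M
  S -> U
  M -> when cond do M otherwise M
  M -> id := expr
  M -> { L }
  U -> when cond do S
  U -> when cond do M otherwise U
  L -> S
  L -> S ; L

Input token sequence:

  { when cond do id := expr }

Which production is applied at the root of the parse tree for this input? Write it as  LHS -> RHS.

[S [M { [L [S [U when cond do [S [M id := expr]]]]] }]]

S -> M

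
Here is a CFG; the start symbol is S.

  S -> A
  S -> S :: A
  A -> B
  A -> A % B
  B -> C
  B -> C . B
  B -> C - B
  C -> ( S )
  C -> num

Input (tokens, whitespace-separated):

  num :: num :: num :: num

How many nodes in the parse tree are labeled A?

4

[S [S [S [S [A [B [C num]]]] :: [A [B [C num]]]] :: [A [B [C num]]]] :: [A [B [C num]]]]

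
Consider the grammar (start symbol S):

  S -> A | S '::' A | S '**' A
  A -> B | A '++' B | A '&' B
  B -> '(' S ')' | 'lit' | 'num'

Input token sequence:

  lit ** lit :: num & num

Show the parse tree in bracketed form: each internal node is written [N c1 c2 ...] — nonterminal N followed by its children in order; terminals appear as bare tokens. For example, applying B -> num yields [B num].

S
S :: A
S ** A :: A
A ** A :: A
B ** A :: A
lit ** A :: A
lit ** B :: A
lit ** lit :: A
lit ** lit :: A & B
lit ** lit :: B & B
lit ** lit :: num & B
lit ** lit :: num & num

[S [S [S [A [B lit]]] ** [A [B lit]]] :: [A [A [B num]] & [B num]]]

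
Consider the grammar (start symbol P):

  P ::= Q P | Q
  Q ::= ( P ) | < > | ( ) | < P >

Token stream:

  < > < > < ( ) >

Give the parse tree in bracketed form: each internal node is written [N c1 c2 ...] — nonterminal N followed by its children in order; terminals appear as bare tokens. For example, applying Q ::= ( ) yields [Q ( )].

[P [Q < >] [P [Q < >] [P [Q < [P [Q ( )]] >]]]]

P
Q P
< > P
< > Q P
< > < > P
< > < > Q
< > < > < P >
< > < > < Q >
< > < > < ( ) >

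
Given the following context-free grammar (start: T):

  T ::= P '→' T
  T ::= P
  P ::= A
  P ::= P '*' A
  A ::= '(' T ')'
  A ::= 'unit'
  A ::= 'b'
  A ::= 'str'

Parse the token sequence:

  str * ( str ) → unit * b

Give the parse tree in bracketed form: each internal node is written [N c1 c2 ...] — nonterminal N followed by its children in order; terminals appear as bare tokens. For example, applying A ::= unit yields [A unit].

[T [P [P [A str]] * [A ( [T [P [A str]]] )]] → [T [P [P [A unit]] * [A b]]]]

T
P → T
P * A → T
A * A → T
str * A → T
str * ( T ) → T
str * ( P ) → T
str * ( A ) → T
str * ( str ) → T
str * ( str ) → P
str * ( str ) → P * A
str * ( str ) → A * A
str * ( str ) → unit * A
str * ( str ) → unit * b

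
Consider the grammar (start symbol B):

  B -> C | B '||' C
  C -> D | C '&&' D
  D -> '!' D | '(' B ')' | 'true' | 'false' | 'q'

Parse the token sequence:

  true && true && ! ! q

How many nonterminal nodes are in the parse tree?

9

[B [C [C [C [D true]] && [D true]] && [D ! [D ! [D q]]]]]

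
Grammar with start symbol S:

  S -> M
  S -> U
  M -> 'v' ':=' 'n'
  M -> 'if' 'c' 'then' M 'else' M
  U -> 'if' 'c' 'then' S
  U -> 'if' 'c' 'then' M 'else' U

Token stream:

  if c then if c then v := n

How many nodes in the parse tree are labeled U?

2

[S [U if c then [S [U if c then [S [M v := n]]]]]]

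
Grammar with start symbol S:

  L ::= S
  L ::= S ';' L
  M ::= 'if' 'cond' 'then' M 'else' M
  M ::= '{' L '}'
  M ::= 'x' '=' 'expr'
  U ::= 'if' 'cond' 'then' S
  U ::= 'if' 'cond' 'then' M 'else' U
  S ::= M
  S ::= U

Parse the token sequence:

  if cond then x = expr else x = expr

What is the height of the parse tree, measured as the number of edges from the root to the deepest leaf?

3

[S [M if cond then [M x = expr] else [M x = expr]]]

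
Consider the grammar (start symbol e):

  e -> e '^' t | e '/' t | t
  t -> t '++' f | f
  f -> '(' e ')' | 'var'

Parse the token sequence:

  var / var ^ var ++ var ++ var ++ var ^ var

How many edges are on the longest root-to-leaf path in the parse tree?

7

[e [e [e [e [t [f var]]] / [t [f var]]] ^ [t [t [t [t [f var]] ++ [f var]] ++ [f var]] ++ [f var]]] ^ [t [f var]]]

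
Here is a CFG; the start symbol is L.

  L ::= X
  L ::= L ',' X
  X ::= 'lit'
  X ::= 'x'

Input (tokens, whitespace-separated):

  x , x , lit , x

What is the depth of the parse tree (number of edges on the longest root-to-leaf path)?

5

[L [L [L [L [X x]] , [X x]] , [X lit]] , [X x]]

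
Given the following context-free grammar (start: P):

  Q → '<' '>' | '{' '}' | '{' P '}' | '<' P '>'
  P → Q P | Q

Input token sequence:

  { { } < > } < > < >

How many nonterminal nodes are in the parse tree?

10

[P [Q { [P [Q { }] [P [Q < >]]] }] [P [Q < >] [P [Q < >]]]]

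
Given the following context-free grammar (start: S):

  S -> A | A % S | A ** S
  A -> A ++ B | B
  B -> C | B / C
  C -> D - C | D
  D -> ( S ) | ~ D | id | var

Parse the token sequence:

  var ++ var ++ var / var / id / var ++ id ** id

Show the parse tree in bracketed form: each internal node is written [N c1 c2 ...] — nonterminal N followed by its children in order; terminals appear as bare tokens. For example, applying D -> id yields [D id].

[S [A [A [A [A [B [C [D var]]]] ++ [B [C [D var]]]] ++ [B [B [B [B [C [D var]]] / [C [D var]]] / [C [D id]]] / [C [D var]]]] ++ [B [C [D id]]]] ** [S [A [B [C [D id]]]]]]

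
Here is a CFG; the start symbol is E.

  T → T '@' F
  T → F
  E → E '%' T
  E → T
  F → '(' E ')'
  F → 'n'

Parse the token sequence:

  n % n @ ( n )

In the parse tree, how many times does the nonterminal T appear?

[E [E [T [F n]]] % [T [T [F n]] @ [F ( [E [T [F n]]] )]]]

4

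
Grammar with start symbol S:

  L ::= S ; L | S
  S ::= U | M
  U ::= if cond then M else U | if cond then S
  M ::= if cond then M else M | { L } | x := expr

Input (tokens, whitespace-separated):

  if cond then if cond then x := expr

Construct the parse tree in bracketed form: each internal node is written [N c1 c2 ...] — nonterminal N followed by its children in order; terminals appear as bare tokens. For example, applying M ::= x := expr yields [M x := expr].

S
U
if cond then S
if cond then U
if cond then if cond then S
if cond then if cond then M
if cond then if cond then x := expr

[S [U if cond then [S [U if cond then [S [M x := expr]]]]]]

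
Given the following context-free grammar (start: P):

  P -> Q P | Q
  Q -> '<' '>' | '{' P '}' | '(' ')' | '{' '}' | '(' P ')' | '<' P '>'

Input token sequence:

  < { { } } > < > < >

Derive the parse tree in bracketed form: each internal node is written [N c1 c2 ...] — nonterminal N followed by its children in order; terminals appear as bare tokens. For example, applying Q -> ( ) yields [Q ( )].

[P [Q < [P [Q { [P [Q { }]] }]] >] [P [Q < >] [P [Q < >]]]]

P
Q P
< P > P
< Q > P
< { P } > P
< { Q } > P
< { { } } > P
< { { } } > Q P
< { { } } > < > P
< { { } } > < > Q
< { { } } > < > < >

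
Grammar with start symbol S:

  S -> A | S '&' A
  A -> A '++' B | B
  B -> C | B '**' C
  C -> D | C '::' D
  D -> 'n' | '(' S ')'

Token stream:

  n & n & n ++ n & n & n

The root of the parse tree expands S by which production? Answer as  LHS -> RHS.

S -> S '&' A

[S [S [S [S [S [A [B [C [D n]]]]] & [A [B [C [D n]]]]] & [A [A [B [C [D n]]]] ++ [B [C [D n]]]]] & [A [B [C [D n]]]]] & [A [B [C [D n]]]]]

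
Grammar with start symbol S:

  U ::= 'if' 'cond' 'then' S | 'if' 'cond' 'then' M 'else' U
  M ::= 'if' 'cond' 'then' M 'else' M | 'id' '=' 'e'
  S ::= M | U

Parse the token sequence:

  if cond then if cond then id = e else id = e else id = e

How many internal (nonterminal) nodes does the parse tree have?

[S [M if cond then [M if cond then [M id = e] else [M id = e]] else [M id = e]]]

6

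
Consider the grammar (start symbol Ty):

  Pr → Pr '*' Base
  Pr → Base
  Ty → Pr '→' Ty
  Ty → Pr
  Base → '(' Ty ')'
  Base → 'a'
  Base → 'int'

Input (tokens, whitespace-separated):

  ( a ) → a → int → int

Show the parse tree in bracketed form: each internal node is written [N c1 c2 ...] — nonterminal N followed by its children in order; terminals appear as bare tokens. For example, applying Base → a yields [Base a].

Ty
Pr → Ty
Base → Ty
( Ty ) → Ty
( Pr ) → Ty
( Base ) → Ty
( a ) → Ty
( a ) → Pr → Ty
( a ) → Base → Ty
( a ) → a → Ty
( a ) → a → Pr → Ty
( a ) → a → Base → Ty
( a ) → a → int → Ty
( a ) → a → int → Pr
( a ) → a → int → Base
( a ) → a → int → int

[Ty [Pr [Base ( [Ty [Pr [Base a]]] )]] → [Ty [Pr [Base a]] → [Ty [Pr [Base int]] → [Ty [Pr [Base int]]]]]]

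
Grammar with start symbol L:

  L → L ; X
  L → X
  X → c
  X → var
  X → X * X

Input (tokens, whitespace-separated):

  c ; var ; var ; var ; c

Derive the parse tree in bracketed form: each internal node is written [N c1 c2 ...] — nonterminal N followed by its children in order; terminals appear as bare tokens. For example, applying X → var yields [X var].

L
L ; X
L ; X ; X
L ; X ; X ; X
L ; X ; X ; X ; X
X ; X ; X ; X ; X
c ; X ; X ; X ; X
c ; var ; X ; X ; X
c ; var ; var ; X ; X
c ; var ; var ; var ; X
c ; var ; var ; var ; c

[L [L [L [L [L [X c]] ; [X var]] ; [X var]] ; [X var]] ; [X c]]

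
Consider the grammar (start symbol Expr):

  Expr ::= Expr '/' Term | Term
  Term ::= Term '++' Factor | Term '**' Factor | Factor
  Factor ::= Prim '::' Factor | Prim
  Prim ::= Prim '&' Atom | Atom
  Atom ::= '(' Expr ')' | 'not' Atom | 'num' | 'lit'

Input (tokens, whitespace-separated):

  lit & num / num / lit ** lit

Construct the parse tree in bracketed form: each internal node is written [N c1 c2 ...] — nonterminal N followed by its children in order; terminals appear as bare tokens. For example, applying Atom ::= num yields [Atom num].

Expr
Expr / Term
Expr / Term / Term
Term / Term / Term
Factor / Term / Term
Prim / Term / Term
Prim & Atom / Term / Term
Atom & Atom / Term / Term
lit & Atom / Term / Term
lit & num / Term / Term
lit & num / Factor / Term
lit & num / Prim / Term
lit & num / Atom / Term
lit & num / num / Term
lit & num / num / Term ** Factor
lit & num / num / Factor ** Factor
lit & num / num / Prim ** Factor
lit & num / num / Atom ** Factor
lit & num / num / lit ** Factor
lit & num / num / lit ** Prim
lit & num / num / lit ** Atom
lit & num / num / lit ** lit

[Expr [Expr [Expr [Term [Factor [Prim [Prim [Atom lit]] & [Atom num]]]]] / [Term [Factor [Prim [Atom num]]]]] / [Term [Term [Factor [Prim [Atom lit]]]] ** [Factor [Prim [Atom lit]]]]]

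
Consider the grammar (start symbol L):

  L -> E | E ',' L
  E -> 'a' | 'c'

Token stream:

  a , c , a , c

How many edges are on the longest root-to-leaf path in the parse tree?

[L [E a] , [L [E c] , [L [E a] , [L [E c]]]]]

5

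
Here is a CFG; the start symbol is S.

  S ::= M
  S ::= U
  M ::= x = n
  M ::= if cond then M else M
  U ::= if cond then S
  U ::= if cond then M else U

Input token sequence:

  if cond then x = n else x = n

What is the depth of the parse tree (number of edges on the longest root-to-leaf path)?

[S [M if cond then [M x = n] else [M x = n]]]

3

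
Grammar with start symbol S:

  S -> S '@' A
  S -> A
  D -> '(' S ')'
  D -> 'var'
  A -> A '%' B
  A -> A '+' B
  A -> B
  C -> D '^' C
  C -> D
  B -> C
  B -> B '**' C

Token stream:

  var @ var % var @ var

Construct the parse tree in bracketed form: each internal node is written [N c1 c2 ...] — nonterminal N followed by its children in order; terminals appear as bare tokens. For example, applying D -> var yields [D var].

S
S @ A
S @ A @ A
A @ A @ A
B @ A @ A
C @ A @ A
D @ A @ A
var @ A @ A
var @ A % B @ A
var @ B % B @ A
var @ C % B @ A
var @ D % B @ A
var @ var % B @ A
var @ var % C @ A
var @ var % D @ A
var @ var % var @ A
var @ var % var @ B
var @ var % var @ C
var @ var % var @ D
var @ var % var @ var

[S [S [S [A [B [C [D var]]]]] @ [A [A [B [C [D var]]]] % [B [C [D var]]]]] @ [A [B [C [D var]]]]]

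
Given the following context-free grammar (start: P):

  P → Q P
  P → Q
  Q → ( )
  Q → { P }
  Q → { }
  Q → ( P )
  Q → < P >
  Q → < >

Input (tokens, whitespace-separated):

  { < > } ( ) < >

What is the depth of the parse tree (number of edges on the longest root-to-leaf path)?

4

[P [Q { [P [Q < >]] }] [P [Q ( )] [P [Q < >]]]]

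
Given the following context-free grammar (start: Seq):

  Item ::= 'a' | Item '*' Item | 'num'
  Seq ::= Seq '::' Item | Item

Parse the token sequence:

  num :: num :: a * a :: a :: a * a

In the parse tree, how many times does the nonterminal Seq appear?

[Seq [Seq [Seq [Seq [Seq [Item num]] :: [Item num]] :: [Item [Item a] * [Item a]]] :: [Item a]] :: [Item [Item a] * [Item a]]]

5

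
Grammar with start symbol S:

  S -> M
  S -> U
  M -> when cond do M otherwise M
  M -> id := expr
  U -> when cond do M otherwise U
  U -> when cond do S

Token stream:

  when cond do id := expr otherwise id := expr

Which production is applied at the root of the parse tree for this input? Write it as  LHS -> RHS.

S -> M

[S [M when cond do [M id := expr] otherwise [M id := expr]]]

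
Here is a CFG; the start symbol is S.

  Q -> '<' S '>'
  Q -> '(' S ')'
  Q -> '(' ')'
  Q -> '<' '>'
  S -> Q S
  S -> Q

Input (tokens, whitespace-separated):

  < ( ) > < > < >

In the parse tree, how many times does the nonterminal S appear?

[S [Q < [S [Q ( )]] >] [S [Q < >] [S [Q < >]]]]

4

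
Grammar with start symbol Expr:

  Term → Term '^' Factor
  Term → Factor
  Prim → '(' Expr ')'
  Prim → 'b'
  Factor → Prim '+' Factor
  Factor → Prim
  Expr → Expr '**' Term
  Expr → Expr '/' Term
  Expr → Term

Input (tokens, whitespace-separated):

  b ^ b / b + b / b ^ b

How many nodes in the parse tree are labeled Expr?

[Expr [Expr [Expr [Term [Term [Factor [Prim b]]] ^ [Factor [Prim b]]]] / [Term [Factor [Prim b] + [Factor [Prim b]]]]] / [Term [Term [Factor [Prim b]]] ^ [Factor [Prim b]]]]

3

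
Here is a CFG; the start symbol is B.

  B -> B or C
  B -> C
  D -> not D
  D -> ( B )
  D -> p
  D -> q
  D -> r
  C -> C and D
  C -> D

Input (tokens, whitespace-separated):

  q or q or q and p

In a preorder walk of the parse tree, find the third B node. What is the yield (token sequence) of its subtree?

q

[B [B [B [C [D q]]] or [C [D q]]] or [C [C [D q]] and [D p]]]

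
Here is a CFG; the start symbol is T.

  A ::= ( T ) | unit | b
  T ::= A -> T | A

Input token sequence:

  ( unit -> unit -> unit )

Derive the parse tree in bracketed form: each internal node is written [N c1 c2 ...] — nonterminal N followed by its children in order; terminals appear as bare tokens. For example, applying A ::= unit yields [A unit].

T
A
( T )
( A -> T )
( unit -> T )
( unit -> A -> T )
( unit -> unit -> T )
( unit -> unit -> A )
( unit -> unit -> unit )

[T [A ( [T [A unit] -> [T [A unit] -> [T [A unit]]]] )]]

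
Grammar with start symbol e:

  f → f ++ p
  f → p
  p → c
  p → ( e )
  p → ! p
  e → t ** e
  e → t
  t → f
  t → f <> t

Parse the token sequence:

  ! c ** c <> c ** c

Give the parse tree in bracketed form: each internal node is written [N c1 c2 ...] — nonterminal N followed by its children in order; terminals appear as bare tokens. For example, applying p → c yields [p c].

e
t ** e
f ** e
p ** e
! p ** e
! c ** e
! c ** t ** e
! c ** f <> t ** e
! c ** p <> t ** e
! c ** c <> t ** e
! c ** c <> f ** e
! c ** c <> p ** e
! c ** c <> c ** e
! c ** c <> c ** t
! c ** c <> c ** f
! c ** c <> c ** p
! c ** c <> c ** c

[e [t [f [p ! [p c]]]] ** [e [t [f [p c]] <> [t [f [p c]]]] ** [e [t [f [p c]]]]]]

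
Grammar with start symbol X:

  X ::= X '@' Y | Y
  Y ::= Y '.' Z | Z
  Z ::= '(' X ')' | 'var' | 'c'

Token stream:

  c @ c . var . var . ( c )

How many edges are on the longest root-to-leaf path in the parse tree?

[X [X [Y [Z c]]] @ [Y [Y [Y [Y [Z c]] . [Z var]] . [Z var]] . [Z ( [X [Y [Z c]]] )]]]

6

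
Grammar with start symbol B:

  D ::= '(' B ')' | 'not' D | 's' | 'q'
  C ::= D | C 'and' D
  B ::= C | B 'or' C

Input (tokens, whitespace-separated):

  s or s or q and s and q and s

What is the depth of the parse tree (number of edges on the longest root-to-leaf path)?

6

[B [B [B [C [D s]]] or [C [D s]]] or [C [C [C [C [D q]] and [D s]] and [D q]] and [D s]]]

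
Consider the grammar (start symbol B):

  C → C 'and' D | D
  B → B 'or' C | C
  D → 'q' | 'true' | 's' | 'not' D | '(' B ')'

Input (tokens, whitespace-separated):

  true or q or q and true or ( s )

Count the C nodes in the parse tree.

[B [B [B [B [C [D true]]] or [C [D q]]] or [C [C [D q]] and [D true]]] or [C [D ( [B [C [D s]]] )]]]

6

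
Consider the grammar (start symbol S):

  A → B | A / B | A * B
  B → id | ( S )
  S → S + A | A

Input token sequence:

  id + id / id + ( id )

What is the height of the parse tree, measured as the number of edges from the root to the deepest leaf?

[S [S [S [A [B id]]] + [A [A [B id]] / [B id]]] + [A [B ( [S [A [B id]]] )]]]

6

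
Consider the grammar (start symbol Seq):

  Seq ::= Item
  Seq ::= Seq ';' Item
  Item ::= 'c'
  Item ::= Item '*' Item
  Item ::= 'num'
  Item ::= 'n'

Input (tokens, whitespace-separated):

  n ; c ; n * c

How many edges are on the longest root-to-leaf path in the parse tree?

4

[Seq [Seq [Seq [Item n]] ; [Item c]] ; [Item [Item n] * [Item c]]]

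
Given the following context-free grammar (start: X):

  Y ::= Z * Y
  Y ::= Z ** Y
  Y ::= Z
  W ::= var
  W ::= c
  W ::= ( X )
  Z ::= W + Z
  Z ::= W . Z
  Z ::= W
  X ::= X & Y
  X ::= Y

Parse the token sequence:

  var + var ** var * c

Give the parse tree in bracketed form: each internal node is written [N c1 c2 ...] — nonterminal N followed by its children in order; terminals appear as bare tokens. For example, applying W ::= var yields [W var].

X
Y
Z ** Y
W + Z ** Y
var + Z ** Y
var + W ** Y
var + var ** Y
var + var ** Z * Y
var + var ** W * Y
var + var ** var * Y
var + var ** var * Z
var + var ** var * W
var + var ** var * c

[X [Y [Z [W var] + [Z [W var]]] ** [Y [Z [W var]] * [Y [Z [W c]]]]]]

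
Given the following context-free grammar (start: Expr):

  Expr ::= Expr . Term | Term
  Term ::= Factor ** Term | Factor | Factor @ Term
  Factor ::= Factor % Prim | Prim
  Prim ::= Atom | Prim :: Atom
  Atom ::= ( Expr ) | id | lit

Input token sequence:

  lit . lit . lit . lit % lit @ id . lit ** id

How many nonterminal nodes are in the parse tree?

36

[Expr [Expr [Expr [Expr [Expr [Term [Factor [Prim [Atom lit]]]]] . [Term [Factor [Prim [Atom lit]]]]] . [Term [Factor [Prim [Atom lit]]]]] . [Term [Factor [Factor [Prim [Atom lit]]] % [Prim [Atom lit]]] @ [Term [Factor [Prim [Atom id]]]]]] . [Term [Factor [Prim [Atom lit]]] ** [Term [Factor [Prim [Atom id]]]]]]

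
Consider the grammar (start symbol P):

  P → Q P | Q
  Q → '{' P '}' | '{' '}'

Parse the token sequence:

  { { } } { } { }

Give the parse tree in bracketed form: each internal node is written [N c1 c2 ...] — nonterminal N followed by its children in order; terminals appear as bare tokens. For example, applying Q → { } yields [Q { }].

P
Q P
{ P } P
{ Q } P
{ { } } P
{ { } } Q P
{ { } } { } P
{ { } } { } Q
{ { } } { } { }

[P [Q { [P [Q { }]] }] [P [Q { }] [P [Q { }]]]]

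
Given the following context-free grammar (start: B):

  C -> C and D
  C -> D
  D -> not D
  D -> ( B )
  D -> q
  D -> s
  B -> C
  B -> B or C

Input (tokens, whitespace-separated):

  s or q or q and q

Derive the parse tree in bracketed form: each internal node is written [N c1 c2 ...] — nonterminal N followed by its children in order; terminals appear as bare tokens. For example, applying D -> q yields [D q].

[B [B [B [C [D s]]] or [C [D q]]] or [C [C [D q]] and [D q]]]

B
B or C
B or C or C
C or C or C
D or C or C
s or C or C
s or D or C
s or q or C
s or q or C and D
s or q or D and D
s or q or q and D
s or q or q and q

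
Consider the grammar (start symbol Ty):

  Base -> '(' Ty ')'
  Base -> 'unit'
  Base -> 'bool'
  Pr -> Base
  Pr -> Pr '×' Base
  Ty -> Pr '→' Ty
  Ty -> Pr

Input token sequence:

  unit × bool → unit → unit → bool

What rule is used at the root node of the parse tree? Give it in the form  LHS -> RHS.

[Ty [Pr [Pr [Base unit]] × [Base bool]] → [Ty [Pr [Base unit]] → [Ty [Pr [Base unit]] → [Ty [Pr [Base bool]]]]]]

Ty -> Pr '→' Ty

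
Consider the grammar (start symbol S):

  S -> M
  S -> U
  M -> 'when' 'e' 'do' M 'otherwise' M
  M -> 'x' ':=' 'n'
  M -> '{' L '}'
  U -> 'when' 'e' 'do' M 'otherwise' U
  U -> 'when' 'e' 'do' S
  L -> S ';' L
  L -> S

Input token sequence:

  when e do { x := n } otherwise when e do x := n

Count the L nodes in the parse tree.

1

[S [U when e do [M { [L [S [M x := n]]] }] otherwise [U when e do [S [M x := n]]]]]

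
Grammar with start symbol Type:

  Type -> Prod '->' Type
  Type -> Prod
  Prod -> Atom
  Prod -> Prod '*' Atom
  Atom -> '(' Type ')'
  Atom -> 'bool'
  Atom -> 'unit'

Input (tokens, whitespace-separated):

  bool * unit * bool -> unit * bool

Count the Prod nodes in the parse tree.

[Type [Prod [Prod [Prod [Atom bool]] * [Atom unit]] * [Atom bool]] -> [Type [Prod [Prod [Atom unit]] * [Atom bool]]]]

5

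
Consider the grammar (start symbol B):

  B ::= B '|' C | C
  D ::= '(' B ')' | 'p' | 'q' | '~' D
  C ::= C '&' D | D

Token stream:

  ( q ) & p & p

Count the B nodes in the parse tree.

2

[B [C [C [C [D ( [B [C [D q]]] )]] & [D p]] & [D p]]]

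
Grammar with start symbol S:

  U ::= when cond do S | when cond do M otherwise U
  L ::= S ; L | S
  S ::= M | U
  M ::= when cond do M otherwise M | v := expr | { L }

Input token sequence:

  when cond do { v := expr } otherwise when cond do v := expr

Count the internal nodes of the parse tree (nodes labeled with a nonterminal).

[S [U when cond do [M { [L [S [M v := expr]]] }] otherwise [U when cond do [S [M v := expr]]]]]

9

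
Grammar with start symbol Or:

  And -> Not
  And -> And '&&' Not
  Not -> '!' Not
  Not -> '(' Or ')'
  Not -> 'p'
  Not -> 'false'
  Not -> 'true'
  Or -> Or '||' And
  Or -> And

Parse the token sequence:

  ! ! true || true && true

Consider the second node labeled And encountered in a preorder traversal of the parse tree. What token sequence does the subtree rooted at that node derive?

[Or [Or [And [Not ! [Not ! [Not true]]]]] || [And [And [Not true]] && [Not true]]]

true && true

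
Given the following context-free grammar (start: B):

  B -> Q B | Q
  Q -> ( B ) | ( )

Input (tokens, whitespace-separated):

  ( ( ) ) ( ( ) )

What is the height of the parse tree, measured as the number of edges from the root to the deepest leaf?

5

[B [Q ( [B [Q ( )]] )] [B [Q ( [B [Q ( )]] )]]]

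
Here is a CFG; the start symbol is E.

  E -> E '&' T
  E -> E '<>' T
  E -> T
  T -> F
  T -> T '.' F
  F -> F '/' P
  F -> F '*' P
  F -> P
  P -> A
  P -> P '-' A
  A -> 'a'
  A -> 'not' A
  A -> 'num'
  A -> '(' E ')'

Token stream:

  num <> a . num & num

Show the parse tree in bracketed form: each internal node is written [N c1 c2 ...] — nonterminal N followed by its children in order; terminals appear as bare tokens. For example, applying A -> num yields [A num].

E
E & T
E <> T & T
T <> T & T
F <> T & T
P <> T & T
A <> T & T
num <> T & T
num <> T . F & T
num <> F . F & T
num <> P . F & T
num <> A . F & T
num <> a . F & T
num <> a . P & T
num <> a . A & T
num <> a . num & T
num <> a . num & F
num <> a . num & P
num <> a . num & A
num <> a . num & num

[E [E [E [T [F [P [A num]]]]] <> [T [T [F [P [A a]]]] . [F [P [A num]]]]] & [T [F [P [A num]]]]]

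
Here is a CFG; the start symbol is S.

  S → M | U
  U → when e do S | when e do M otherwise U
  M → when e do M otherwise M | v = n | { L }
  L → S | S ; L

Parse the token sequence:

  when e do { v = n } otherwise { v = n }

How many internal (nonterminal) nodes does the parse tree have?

[S [M when e do [M { [L [S [M v = n]]] }] otherwise [M { [L [S [M v = n]]] }]]]

10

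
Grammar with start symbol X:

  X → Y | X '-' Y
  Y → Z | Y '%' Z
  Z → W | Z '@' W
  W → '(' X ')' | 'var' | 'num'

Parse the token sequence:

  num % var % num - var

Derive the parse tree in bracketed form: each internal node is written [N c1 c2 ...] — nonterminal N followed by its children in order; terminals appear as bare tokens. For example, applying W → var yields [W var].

[X [X [Y [Y [Y [Z [W num]]] % [Z [W var]]] % [Z [W num]]]] - [Y [Z [W var]]]]

X
X - Y
Y - Y
Y % Z - Y
Y % Z % Z - Y
Z % Z % Z - Y
W % Z % Z - Y
num % Z % Z - Y
num % W % Z - Y
num % var % Z - Y
num % var % W - Y
num % var % num - Y
num % var % num - Z
num % var % num - W
num % var % num - var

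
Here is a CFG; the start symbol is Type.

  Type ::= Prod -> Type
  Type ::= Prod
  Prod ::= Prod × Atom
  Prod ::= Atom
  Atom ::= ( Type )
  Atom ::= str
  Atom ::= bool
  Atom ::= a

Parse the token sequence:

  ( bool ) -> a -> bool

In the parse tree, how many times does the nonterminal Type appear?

[Type [Prod [Atom ( [Type [Prod [Atom bool]]] )]] -> [Type [Prod [Atom a]] -> [Type [Prod [Atom bool]]]]]

4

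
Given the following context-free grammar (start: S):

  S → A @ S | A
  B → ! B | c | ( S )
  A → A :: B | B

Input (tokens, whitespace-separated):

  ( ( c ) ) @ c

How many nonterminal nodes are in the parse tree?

[S [A [B ( [S [A [B ( [S [A [B c]]] )]]] )]] @ [S [A [B c]]]]

12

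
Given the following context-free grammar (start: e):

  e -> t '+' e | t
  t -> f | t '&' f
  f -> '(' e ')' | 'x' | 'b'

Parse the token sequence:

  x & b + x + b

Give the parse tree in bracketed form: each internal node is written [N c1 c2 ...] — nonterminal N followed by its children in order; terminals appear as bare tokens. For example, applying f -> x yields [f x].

[e [t [t [f x]] & [f b]] + [e [t [f x]] + [e [t [f b]]]]]

e
t + e
t & f + e
f & f + e
x & f + e
x & b + e
x & b + t + e
x & b + f + e
x & b + x + e
x & b + x + t
x & b + x + f
x & b + x + b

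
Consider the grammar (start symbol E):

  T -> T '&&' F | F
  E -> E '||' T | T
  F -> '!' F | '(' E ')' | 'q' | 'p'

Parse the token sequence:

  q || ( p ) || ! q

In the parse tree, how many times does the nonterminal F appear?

[E [E [E [T [F q]]] || [T [F ( [E [T [F p]]] )]]] || [T [F ! [F q]]]]

5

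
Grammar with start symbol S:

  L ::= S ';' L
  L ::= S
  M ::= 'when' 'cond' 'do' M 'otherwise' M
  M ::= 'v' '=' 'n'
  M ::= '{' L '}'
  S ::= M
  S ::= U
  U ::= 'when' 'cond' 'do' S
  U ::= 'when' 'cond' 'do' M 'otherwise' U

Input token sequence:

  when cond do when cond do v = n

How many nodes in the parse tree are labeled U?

2

[S [U when cond do [S [U when cond do [S [M v = n]]]]]]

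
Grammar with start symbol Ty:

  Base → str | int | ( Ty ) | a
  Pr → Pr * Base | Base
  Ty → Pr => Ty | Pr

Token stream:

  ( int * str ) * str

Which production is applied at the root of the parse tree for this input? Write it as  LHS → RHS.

Ty → Pr

[Ty [Pr [Pr [Base ( [Ty [Pr [Pr [Base int]] * [Base str]]] )]] * [Base str]]]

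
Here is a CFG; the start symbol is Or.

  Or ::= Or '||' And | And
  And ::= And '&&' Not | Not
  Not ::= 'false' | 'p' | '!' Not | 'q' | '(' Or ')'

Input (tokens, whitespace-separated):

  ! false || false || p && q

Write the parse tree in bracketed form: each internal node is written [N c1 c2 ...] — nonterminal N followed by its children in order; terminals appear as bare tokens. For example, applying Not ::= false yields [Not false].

Or
Or || And
Or || And || And
And || And || And
Not || And || And
! Not || And || And
! false || And || And
! false || Not || And
! false || false || And
! false || false || And && Not
! false || false || Not && Not
! false || false || p && Not
! false || false || p && q

[Or [Or [Or [And [Not ! [Not false]]]] || [And [Not false]]] || [And [And [Not p]] && [Not q]]]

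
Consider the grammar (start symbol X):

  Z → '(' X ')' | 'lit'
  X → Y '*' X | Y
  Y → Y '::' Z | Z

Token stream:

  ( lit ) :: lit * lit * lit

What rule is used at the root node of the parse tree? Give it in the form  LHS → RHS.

X → Y '*' X

[X [Y [Y [Z ( [X [Y [Z lit]]] )]] :: [Z lit]] * [X [Y [Z lit]] * [X [Y [Z lit]]]]]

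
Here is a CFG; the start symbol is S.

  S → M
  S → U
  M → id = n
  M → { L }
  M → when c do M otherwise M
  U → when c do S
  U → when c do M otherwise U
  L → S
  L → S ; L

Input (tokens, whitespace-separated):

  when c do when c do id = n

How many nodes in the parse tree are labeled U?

[S [U when c do [S [U when c do [S [M id = n]]]]]]

2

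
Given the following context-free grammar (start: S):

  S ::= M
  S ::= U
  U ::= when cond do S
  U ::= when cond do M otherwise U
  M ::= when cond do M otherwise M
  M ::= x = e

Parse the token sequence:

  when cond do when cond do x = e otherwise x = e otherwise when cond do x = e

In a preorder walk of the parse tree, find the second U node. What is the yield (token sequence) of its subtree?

when cond do x = e

[S [U when cond do [M when cond do [M x = e] otherwise [M x = e]] otherwise [U when cond do [S [M x = e]]]]]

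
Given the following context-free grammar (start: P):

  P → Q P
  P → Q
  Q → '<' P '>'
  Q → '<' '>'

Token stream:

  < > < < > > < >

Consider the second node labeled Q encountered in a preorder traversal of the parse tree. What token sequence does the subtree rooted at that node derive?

< < > >

[P [Q < >] [P [Q < [P [Q < >]] >] [P [Q < >]]]]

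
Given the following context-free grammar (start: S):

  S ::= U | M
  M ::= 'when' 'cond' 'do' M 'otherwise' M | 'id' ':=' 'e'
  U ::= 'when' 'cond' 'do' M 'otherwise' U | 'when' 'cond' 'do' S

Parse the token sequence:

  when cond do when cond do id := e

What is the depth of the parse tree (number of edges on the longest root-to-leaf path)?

6

[S [U when cond do [S [U when cond do [S [M id := e]]]]]]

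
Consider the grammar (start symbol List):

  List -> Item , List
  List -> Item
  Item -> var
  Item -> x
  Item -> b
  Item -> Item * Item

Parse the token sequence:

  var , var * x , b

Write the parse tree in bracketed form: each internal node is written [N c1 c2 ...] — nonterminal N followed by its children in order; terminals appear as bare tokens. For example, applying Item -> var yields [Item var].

List
Item , List
var , List
var , Item , List
var , Item * Item , List
var , var * Item , List
var , var * x , List
var , var * x , Item
var , var * x , b

[List [Item var] , [List [Item [Item var] * [Item x]] , [List [Item b]]]]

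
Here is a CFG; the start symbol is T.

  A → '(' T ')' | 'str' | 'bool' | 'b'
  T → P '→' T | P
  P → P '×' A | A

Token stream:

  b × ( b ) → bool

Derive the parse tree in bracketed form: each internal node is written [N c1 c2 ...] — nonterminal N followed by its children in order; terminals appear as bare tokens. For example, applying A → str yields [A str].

[T [P [P [A b]] × [A ( [T [P [A b]]] )]] → [T [P [A bool]]]]

T
P → T
P × A → T
A × A → T
b × A → T
b × ( T ) → T
b × ( P ) → T
b × ( A ) → T
b × ( b ) → T
b × ( b ) → P
b × ( b ) → A
b × ( b ) → bool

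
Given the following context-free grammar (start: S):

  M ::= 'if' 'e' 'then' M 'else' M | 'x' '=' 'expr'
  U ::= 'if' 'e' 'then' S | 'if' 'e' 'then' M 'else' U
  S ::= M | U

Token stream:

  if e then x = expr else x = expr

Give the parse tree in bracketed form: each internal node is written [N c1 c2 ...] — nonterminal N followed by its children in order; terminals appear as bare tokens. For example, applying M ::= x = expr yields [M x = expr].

S
M
if e then M else M
if e then x = expr else M
if e then x = expr else x = expr

[S [M if e then [M x = expr] else [M x = expr]]]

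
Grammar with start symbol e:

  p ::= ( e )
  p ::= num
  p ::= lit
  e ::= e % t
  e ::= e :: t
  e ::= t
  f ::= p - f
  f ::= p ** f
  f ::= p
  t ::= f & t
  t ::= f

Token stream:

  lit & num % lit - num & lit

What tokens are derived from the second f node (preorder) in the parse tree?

num

[e [e [t [f [p lit]] & [t [f [p num]]]]] % [t [f [p lit] - [f [p num]]] & [t [f [p lit]]]]]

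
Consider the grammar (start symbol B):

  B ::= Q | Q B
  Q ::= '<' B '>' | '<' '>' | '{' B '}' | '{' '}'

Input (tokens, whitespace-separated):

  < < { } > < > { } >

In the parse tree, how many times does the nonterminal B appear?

5

[B [Q < [B [Q < [B [Q { }]] >] [B [Q < >] [B [Q { }]]]] >]]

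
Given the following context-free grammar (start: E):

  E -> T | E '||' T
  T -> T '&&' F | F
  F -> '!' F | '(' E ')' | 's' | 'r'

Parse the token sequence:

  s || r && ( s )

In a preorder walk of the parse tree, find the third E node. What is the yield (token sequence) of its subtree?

[E [E [T [F s]]] || [T [T [F r]] && [F ( [E [T [F s]]] )]]]

s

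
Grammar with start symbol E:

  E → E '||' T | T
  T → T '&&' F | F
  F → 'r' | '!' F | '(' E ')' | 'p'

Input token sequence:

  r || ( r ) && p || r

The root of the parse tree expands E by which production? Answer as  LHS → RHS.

[E [E [E [T [F r]]] || [T [T [F ( [E [T [F r]]] )]] && [F p]]] || [T [F r]]]

E → E '||' T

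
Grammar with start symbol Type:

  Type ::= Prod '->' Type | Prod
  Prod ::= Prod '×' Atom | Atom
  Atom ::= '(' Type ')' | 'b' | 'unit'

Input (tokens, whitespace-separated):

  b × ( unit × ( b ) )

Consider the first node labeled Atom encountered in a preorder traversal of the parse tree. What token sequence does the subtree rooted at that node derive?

[Type [Prod [Prod [Atom b]] × [Atom ( [Type [Prod [Prod [Atom unit]] × [Atom ( [Type [Prod [Atom b]]] )]]] )]]]

b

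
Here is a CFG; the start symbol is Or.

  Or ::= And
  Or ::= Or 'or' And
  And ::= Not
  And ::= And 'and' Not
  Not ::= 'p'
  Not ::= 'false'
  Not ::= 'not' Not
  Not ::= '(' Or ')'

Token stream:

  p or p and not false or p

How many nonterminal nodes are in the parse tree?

12

[Or [Or [Or [And [Not p]]] or [And [And [Not p]] and [Not not [Not false]]]] or [And [Not p]]]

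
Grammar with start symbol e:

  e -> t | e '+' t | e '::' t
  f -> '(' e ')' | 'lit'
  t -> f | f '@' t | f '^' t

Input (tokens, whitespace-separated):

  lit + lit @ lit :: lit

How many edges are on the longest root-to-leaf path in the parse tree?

5

[e [e [e [t [f lit]]] + [t [f lit] @ [t [f lit]]]] :: [t [f lit]]]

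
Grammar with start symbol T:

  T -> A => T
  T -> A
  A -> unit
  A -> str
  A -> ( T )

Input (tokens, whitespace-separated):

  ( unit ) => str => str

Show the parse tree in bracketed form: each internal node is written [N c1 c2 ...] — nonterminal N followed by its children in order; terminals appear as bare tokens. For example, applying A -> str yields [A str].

T
A => T
( T ) => T
( A ) => T
( unit ) => T
( unit ) => A => T
( unit ) => str => T
( unit ) => str => A
( unit ) => str => str

[T [A ( [T [A unit]] )] => [T [A str] => [T [A str]]]]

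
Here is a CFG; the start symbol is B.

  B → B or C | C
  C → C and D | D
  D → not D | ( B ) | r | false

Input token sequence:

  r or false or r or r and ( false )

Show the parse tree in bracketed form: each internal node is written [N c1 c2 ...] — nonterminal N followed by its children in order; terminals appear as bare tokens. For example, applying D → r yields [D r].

B
B or C
B or C or C
B or C or C or C
C or C or C or C
D or C or C or C
r or C or C or C
r or D or C or C
r or false or C or C
r or false or D or C
r or false or r or C
r or false or r or C and D
r or false or r or D and D
r or false or r or r and D
r or false or r or r and ( B )
r or false or r or r and ( C )
r or false or r or r and ( D )
r or false or r or r and ( false )

[B [B [B [B [C [D r]]] or [C [D false]]] or [C [D r]]] or [C [C [D r]] and [D ( [B [C [D false]]] )]]]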